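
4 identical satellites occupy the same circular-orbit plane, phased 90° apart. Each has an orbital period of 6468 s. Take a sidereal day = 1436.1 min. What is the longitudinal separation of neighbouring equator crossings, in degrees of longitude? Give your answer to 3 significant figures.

Single-satellite node shift = (6468.0/86166) × 360° = 27.02°.
With 4 satellites evenly phased, successive equator crossings are 27.02/4 = 6.756° apart.

6.76°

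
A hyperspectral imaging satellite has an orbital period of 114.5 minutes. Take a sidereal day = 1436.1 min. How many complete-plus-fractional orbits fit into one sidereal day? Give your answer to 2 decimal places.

T = 114.5 min = 6870.0 s.
Orbits per sidereal day = 86166 / 6870.0 = 12.542.

12.54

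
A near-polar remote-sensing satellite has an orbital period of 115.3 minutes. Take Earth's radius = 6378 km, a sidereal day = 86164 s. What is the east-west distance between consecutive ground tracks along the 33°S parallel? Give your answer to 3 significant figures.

T = 115.3 min = 6918.0 s.
Node shift per orbit = (6918.0/86164) × 360° = 28.90°.
Equatorial spacing = 28.90 × 111.3 km/° = 3218 km.
At 33° latitude, spacing = 3218 × cos(33°) = 2698 km.

2700 km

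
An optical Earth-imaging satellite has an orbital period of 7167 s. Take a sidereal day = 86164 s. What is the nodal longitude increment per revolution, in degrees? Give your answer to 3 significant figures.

During one orbit Earth rotates (7167.0 / 86164) × 360° = 29.94°.

29.9°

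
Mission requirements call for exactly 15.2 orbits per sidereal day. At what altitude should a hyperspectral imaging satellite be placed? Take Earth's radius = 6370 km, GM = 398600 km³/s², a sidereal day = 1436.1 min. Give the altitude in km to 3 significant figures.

Required period T = 86166 / 15.2 = 5668.8 s.
From T = 2π√(a³/μ): a = (μ T²/4π²)^(1/3) = (398600 × 5668.8² / 4π²)^(1/3) = 6872 km.
Altitude h = a − R = 6872 − 6370 = 502 km.

502 km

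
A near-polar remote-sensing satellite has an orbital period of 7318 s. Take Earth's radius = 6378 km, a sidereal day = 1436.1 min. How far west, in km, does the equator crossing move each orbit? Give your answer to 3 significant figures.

3400 km

During one orbit Earth rotates (7318.0 / 86166) × 360° = 30.57°.
At the equator that is 30.57° × (2π·6378/360) km/° = 30.57 × 111.3 = 3403 km.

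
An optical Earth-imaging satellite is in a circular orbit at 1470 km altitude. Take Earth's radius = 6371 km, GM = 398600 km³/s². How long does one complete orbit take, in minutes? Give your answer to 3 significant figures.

Semi-major axis a = 6371 + 1470 = 7841 km. Period T = 2π√(a³/μ) = 2π√(7841³/398600) = 6909.8 s = 115.16 min.

115 min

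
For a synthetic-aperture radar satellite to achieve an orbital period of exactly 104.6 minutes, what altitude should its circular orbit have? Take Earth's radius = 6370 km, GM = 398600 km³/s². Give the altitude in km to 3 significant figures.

984 km

T = 104.6 min = 6276.0 s.
From T = 2π√(a³/μ): a = (μ T²/4π²)^(1/3) = (398600 × 6276.0² / 4π²)^(1/3) = 7354 km.
Altitude h = a − R = 7354 − 6370 = 984 km.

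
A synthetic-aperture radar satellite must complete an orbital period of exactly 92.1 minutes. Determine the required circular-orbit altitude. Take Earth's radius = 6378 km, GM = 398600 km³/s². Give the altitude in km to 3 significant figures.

378 km

T = 92.1 min = 5526.0 s.
From T = 2π√(a³/μ): a = (μ T²/4π²)^(1/3) = (398600 × 5526.0² / 4π²)^(1/3) = 6756 km.
Altitude h = a − R = 6756 − 6378 = 378 km.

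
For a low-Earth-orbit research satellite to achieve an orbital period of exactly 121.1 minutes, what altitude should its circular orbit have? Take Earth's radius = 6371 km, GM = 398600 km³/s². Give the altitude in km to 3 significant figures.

T = 121.1 min = 7266.0 s.
From T = 2π√(a³/μ): a = (μ T²/4π²)^(1/3) = (398600 × 7266.0² / 4π²)^(1/3) = 8108 km.
Altitude h = a − R = 8108 − 6371 = 1737 km.

1740 km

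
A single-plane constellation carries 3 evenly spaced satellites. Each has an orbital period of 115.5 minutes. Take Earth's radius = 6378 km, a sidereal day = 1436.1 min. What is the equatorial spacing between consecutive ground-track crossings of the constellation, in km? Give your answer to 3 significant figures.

1070 km

T = 115.5 min = 6930.0 s.
Single-satellite node shift = (6930.0/86166) × 360° = 28.95°.
With 3 satellites evenly phased, successive equator crossings are 28.95/3 = 9.651° apart.
That is 9.651 × 111.3 = 1074 km at the equator.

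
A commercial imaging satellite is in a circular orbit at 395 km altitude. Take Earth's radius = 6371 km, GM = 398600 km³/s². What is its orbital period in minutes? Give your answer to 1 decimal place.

92.3 min

Semi-major axis a = 6371 + 395 = 6766 km. Period T = 2π√(a³/μ) = 2π√(6766³/398600) = 5538.7 s = 92.31 min.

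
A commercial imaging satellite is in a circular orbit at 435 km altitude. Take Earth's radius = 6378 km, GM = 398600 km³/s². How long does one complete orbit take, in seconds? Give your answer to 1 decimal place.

Semi-major axis a = 6378 + 435 = 6813 km. Period T = 2π√(a³/μ) = 2π√(6813³/398600) = 5596.5 s = 93.28 min.

5596.5 seconds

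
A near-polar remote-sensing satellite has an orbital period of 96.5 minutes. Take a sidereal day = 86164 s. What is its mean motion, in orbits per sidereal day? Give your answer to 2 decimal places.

T = 96.5 min = 5790.0 s.
Orbits per sidereal day = 86164 / 5790.0 = 14.882.

14.88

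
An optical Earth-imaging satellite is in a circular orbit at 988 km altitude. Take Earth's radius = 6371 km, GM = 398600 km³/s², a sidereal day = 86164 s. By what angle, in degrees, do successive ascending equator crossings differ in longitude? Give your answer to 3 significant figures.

26.2°

Semi-major axis a = 6371 + 988 = 7359 km. Period T = 2π√(a³/μ) = 2π√(7359³/398600) = 6282.6 s = 104.71 min.
During one orbit Earth rotates (6282.6 / 86164) × 360° = 26.25°.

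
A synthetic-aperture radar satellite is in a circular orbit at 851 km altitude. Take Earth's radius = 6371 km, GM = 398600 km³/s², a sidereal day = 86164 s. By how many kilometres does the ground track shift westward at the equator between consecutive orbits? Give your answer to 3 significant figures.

2840 km

Semi-major axis a = 6371 + 851 = 7222 km. Period T = 2π√(a³/μ) = 2π√(7222³/398600) = 6108.0 s = 101.80 min.
During one orbit Earth rotates (6108.0 / 86164) × 360° = 25.52°.
At the equator that is 25.52° × (2π·6371/360) km/° = 25.52 × 111.2 = 2838 km.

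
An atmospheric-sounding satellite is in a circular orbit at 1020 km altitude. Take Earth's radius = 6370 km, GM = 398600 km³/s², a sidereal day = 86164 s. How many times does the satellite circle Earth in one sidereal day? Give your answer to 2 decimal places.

Semi-major axis a = 6370 + 1020 = 7390 km. Period T = 2π√(a³/μ) = 2π√(7390³/398600) = 6322.3 s = 105.37 min.
Orbits per sidereal day = 86164 / 6322.3 = 13.628.

13.63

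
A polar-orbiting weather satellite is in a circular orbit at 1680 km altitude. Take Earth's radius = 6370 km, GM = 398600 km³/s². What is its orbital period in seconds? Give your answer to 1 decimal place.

Semi-major axis a = 6370 + 1680 = 8050 km. Period T = 2π√(a³/μ) = 2π√(8050³/398600) = 7187.9 s = 119.80 min.

7187.9 seconds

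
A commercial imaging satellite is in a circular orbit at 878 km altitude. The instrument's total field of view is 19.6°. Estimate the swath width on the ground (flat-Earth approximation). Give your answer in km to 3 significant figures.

303 km

Half-angle = 19.6°/2 = 9.8°.
Swath width ≈ 2h·tan(θ/2) = 2 × 878 × tan(9.8°) = 303.3 km.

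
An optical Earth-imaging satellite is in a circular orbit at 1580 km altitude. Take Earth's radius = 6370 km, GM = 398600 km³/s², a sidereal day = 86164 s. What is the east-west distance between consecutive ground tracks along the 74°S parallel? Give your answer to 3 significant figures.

Semi-major axis a = 6370 + 1580 = 7950 km. Period T = 2π√(a³/μ) = 2π√(7950³/398600) = 7054.4 s = 117.57 min.
Node shift per orbit = (7054.4/86164) × 360° = 29.47°.
Equatorial spacing = 29.47 × 111.2 km/° = 3277 km.
At 74° latitude, spacing = 3277 × cos(74°) = 903 km.

903 km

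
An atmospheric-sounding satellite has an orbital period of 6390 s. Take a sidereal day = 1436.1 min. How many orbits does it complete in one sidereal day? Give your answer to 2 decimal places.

13.48

Orbits per sidereal day = 86166 / 6390.0 = 13.485.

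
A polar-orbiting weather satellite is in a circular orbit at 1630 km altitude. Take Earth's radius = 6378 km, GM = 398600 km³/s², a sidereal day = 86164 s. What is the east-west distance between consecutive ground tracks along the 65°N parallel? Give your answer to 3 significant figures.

Semi-major axis a = 6378 + 1630 = 8008 km. Period T = 2π√(a³/μ) = 2π√(8008³/398600) = 7131.8 s = 118.86 min.
Node shift per orbit = (7131.8/86164) × 360° = 29.80°.
Equatorial spacing = 29.80 × 111.3 km/° = 3317 km.
At 65° latitude, spacing = 3317 × cos(65°) = 1402 km.

1400 km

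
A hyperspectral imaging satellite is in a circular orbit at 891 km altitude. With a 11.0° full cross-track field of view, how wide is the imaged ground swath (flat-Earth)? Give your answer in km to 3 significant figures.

172 km

Half-angle = 11.0°/2 = 5.5°.
Swath width ≈ 2h·tan(θ/2) = 2 × 891 × tan(5.5°) = 171.6 km.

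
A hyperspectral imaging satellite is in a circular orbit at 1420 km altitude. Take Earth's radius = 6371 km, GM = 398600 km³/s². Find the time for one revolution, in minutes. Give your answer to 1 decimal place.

114.1 min

Semi-major axis a = 6371 + 1420 = 7791 km. Period T = 2π√(a³/μ) = 2π√(7791³/398600) = 6843.9 s = 114.06 min.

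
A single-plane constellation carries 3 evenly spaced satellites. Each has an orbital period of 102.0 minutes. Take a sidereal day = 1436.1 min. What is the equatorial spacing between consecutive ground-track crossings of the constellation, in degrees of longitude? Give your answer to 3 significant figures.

8.52°

T = 102.0 min = 6120.0 s.
Single-satellite node shift = (6120.0/86166) × 360° = 25.57°.
With 3 satellites evenly phased, successive equator crossings are 25.57/3 = 8.523° apart.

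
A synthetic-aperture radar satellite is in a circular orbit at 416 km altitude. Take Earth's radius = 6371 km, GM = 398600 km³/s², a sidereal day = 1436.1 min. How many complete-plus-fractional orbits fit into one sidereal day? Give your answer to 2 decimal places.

15.48

Semi-major axis a = 6371 + 416 = 6787 km. Period T = 2π√(a³/μ) = 2π√(6787³/398600) = 5564.5 s = 92.74 min.
Orbits per sidereal day = 86166 / 5564.5 = 15.485.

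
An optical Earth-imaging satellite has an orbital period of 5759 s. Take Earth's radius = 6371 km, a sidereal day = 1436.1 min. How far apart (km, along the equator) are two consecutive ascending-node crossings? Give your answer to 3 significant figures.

During one orbit Earth rotates (5759.0 / 86166) × 360° = 24.06°.
At the equator that is 24.06° × (2π·6371/360) km/° = 24.06 × 111.2 = 2675 km.

2680 km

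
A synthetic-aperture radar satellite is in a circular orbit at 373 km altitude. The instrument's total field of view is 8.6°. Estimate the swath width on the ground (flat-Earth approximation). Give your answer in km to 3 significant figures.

56.1 km

Half-angle = 8.6°/2 = 4.3°.
Swath width ≈ 2h·tan(θ/2) = 2 × 373 × tan(4.3°) = 56.1 km.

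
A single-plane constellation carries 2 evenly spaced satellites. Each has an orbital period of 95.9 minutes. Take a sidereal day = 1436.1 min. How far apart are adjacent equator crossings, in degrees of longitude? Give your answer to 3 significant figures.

12.0°

T = 95.9 min = 5754.0 s.
Single-satellite node shift = (5754.0/86166) × 360° = 24.04°.
With 2 satellites evenly phased, successive equator crossings are 24.04/2 = 12.020° apart.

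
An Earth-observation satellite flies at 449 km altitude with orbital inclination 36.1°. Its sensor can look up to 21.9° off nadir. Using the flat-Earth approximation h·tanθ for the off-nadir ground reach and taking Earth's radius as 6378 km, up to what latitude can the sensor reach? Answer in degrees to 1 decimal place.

For a prograde orbit the ground track reaches latitude ±i = ±36.1°.
Sensor half-swath on the ground ≈ 449·tan(21.9°) = 180 km = 1.62° of latitude.
Maximum observable latitude ≈ 36.1 + 1.62 = 37.7°.

37.7°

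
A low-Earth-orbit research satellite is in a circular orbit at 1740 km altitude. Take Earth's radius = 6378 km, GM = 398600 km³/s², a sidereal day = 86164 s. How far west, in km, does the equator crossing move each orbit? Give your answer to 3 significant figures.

3390 km

Semi-major axis a = 6378 + 1740 = 8118 km. Period T = 2π√(a³/μ) = 2π√(8118³/398600) = 7279.2 s = 121.32 min.
During one orbit Earth rotates (7279.2 / 86164) × 360° = 30.41°.
At the equator that is 30.41° × (2π·6378/360) km/° = 30.41 × 111.3 = 3386 km.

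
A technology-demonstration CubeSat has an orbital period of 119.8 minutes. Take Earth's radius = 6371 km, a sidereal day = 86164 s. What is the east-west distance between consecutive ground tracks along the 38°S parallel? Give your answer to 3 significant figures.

T = 119.8 min = 7188.0 s.
Node shift per orbit = (7188.0/86164) × 360° = 30.03°.
Equatorial spacing = 30.03 × 111.2 km/° = 3339 km.
At 38° latitude, spacing = 3339 × cos(38°) = 2631 km.

2630 km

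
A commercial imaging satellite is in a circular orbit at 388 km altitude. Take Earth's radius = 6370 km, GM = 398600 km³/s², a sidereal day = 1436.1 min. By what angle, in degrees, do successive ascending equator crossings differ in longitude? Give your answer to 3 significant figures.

Semi-major axis a = 6370 + 388 = 6758 km. Period T = 2π√(a³/μ) = 2π√(6758³/398600) = 5528.9 s = 92.15 min.
During one orbit Earth rotates (5528.9 / 86166) × 360° = 23.10°.

23.1°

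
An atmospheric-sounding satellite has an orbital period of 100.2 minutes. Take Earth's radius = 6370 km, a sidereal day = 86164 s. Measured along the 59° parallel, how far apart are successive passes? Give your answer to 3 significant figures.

T = 100.2 min = 6012.0 s.
Node shift per orbit = (6012.0/86164) × 360° = 25.12°.
Equatorial spacing = 25.12 × 111.2 km/° = 2793 km.
At 59° latitude, spacing = 2793 × cos(59°) = 1438 km.

1440 km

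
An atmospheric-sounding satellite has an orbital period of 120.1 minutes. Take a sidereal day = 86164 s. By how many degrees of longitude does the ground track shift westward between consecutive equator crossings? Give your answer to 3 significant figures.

T = 120.1 min = 7206.0 s.
During one orbit Earth rotates (7206.0 / 86164) × 360° = 30.11°.

30.1°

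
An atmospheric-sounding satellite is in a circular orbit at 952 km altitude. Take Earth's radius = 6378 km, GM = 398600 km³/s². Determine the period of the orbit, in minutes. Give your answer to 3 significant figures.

Semi-major axis a = 6378 + 952 = 7330 km. Period T = 2π√(a³/μ) = 2π√(7330³/398600) = 6245.5 s = 104.09 min.

104 min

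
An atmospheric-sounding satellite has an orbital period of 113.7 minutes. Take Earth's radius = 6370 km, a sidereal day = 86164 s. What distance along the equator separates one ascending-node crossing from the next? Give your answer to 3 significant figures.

3170 km

T = 113.7 min = 6822.0 s.
During one orbit Earth rotates (6822.0 / 86164) × 360° = 28.50°.
At the equator that is 28.50° × (2π·6370/360) km/° = 28.50 × 111.2 = 3169 km.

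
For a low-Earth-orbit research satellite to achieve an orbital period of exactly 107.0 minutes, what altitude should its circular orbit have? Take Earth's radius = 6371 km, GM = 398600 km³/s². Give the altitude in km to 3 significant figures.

T = 107.0 min = 6420.0 s.
From T = 2π√(a³/μ): a = (μ T²/4π²)^(1/3) = (398600 × 6420.0² / 4π²)^(1/3) = 7466 km.
Altitude h = a − R = 7466 − 6371 = 1095 km.

1090 km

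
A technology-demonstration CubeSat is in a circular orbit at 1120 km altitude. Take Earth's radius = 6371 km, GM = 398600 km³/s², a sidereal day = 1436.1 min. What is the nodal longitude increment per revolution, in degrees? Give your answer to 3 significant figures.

27.0°

Semi-major axis a = 6371 + 1120 = 7491 km. Period T = 2π√(a³/μ) = 2π√(7491³/398600) = 6452.4 s = 107.54 min.
During one orbit Earth rotates (6452.4 / 86166) × 360° = 26.96°.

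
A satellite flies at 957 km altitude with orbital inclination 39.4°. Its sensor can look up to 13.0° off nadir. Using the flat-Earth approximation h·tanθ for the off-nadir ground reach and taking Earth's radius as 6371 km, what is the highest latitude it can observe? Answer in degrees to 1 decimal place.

For a prograde orbit the ground track reaches latitude ±i = ±39.4°.
Sensor half-swath on the ground ≈ 957·tan(13.0°) = 221 km = 1.99° of latitude.
Maximum observable latitude ≈ 39.4 + 1.99 = 41.4°.

41.4°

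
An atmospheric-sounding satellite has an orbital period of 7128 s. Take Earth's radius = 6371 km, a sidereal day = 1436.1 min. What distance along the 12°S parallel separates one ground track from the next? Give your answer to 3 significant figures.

Node shift per orbit = (7128.0/86166) × 360° = 29.78°.
Equatorial spacing = 29.78 × 111.2 km/° = 3311 km.
At 12° latitude, spacing = 3311 × cos(12°) = 3239 km.

3240 km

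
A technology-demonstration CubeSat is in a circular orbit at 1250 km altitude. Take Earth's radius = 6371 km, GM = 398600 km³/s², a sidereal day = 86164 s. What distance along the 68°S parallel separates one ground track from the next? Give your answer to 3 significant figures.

1150 km

Semi-major axis a = 6371 + 1250 = 7621 km. Period T = 2π√(a³/μ) = 2π√(7621³/398600) = 6621.1 s = 110.35 min.
Node shift per orbit = (6621.1/86164) × 360° = 27.66°.
Equatorial spacing = 27.66 × 111.2 km/° = 3076 km.
At 68° latitude, spacing = 3076 × cos(68°) = 1152 km.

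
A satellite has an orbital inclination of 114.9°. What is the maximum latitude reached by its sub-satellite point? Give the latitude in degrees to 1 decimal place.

65.1°

Retrograde orbit: the ground track reaches ±(180° − i) = ±(180 − 114.9) = ±65.1°.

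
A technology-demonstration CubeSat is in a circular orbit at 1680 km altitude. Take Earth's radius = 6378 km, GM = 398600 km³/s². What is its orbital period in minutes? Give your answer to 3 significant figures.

120 min

Semi-major axis a = 6378 + 1680 = 8058 km. Period T = 2π√(a³/μ) = 2π√(8058³/398600) = 7198.7 s = 119.98 min.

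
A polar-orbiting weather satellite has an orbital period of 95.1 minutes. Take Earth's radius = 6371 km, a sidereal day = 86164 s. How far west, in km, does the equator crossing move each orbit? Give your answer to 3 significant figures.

2650 km

T = 95.1 min = 5706.0 s.
During one orbit Earth rotates (5706.0 / 86164) × 360° = 23.84°.
At the equator that is 23.84° × (2π·6371/360) km/° = 23.84 × 111.2 = 2651 km.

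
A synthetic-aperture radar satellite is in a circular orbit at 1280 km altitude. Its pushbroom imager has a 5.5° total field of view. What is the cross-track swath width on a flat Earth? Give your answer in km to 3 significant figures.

Half-angle = 5.5°/2 = 2.75°.
Swath width ≈ 2h·tan(θ/2) = 2 × 1280 × tan(2.75°) = 123.0 km.

123 km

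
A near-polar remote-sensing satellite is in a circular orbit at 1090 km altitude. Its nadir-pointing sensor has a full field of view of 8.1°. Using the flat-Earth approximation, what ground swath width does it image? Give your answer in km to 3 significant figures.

Half-angle = 8.1°/2 = 4.05°.
Swath width ≈ 2h·tan(θ/2) = 2 × 1090 × tan(4.05°) = 154.4 km.

154 km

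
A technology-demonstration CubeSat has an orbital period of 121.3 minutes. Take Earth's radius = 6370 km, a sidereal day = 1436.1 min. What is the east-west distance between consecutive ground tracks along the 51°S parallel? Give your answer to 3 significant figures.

T = 121.3 min = 7278.0 s.
Node shift per orbit = (7278.0/86166) × 360° = 30.41°.
Equatorial spacing = 30.41 × 111.2 km/° = 3381 km.
At 51° latitude, spacing = 3381 × cos(51°) = 2127 km.

2130 km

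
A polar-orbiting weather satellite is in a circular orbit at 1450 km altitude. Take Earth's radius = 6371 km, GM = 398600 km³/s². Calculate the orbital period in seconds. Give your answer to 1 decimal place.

6883.4 seconds

Semi-major axis a = 6371 + 1450 = 7821 km. Period T = 2π√(a³/μ) = 2π√(7821³/398600) = 6883.4 s = 114.72 min.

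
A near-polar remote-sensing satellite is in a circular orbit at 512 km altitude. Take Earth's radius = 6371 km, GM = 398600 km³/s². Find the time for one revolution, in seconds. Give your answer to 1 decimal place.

5683.0 seconds

Semi-major axis a = 6371 + 512 = 6883 km. Period T = 2π√(a³/μ) = 2π√(6883³/398600) = 5683.0 s = 94.72 min.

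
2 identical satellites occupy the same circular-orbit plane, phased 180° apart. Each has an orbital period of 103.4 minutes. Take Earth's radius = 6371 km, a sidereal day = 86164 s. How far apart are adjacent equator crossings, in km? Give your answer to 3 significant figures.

1440 km

T = 103.4 min = 6204.0 s.
Single-satellite node shift = (6204.0/86164) × 360° = 25.92°.
With 2 satellites evenly phased, successive equator crossings are 25.92/2 = 12.960° apart.
That is 12.960 × 111.2 = 1441 km at the equator.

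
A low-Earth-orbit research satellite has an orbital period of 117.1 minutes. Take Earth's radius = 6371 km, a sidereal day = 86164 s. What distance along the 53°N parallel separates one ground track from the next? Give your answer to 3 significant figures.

1960 km

T = 117.1 min = 7026.0 s.
Node shift per orbit = (7026.0/86164) × 360° = 29.36°.
Equatorial spacing = 29.36 × 111.2 km/° = 3264 km.
At 53° latitude, spacing = 3264 × cos(53°) = 1964 km.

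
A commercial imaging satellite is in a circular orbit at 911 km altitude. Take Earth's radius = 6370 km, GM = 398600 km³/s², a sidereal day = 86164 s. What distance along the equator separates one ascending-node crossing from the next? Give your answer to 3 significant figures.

Semi-major axis a = 6370 + 911 = 7281 km. Period T = 2π√(a³/μ) = 2π√(7281³/398600) = 6183.0 s = 103.05 min.
During one orbit Earth rotates (6183.0 / 86164) × 360° = 25.83°.
At the equator that is 25.83° × (2π·6370/360) km/° = 25.83 × 111.2 = 2872 km.

2870 km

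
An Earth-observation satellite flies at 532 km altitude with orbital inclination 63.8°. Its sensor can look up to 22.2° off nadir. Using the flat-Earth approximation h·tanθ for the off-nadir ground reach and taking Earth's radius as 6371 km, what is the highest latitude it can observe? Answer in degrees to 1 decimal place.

65.8°

For a prograde orbit the ground track reaches latitude ±i = ±63.8°.
Sensor half-swath on the ground ≈ 532·tan(22.2°) = 217 km = 1.95° of latitude.
Maximum observable latitude ≈ 63.8 + 1.95 = 65.8°.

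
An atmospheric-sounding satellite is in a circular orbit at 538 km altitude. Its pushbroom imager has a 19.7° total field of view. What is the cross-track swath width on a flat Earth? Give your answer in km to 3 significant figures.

187 km

Half-angle = 19.7°/2 = 9.85°.
Swath width ≈ 2h·tan(θ/2) = 2 × 538 × tan(9.85°) = 186.8 km.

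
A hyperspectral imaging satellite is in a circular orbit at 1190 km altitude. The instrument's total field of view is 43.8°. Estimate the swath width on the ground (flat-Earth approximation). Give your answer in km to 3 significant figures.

957 km

Half-angle = 43.8°/2 = 21.9°.
Swath width ≈ 2h·tan(θ/2) = 2 × 1190 × tan(21.9°) = 956.8 km.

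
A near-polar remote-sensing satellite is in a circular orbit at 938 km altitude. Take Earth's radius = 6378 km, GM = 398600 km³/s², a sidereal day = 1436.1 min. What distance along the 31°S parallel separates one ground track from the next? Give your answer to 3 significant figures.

Semi-major axis a = 6378 + 938 = 7316 km. Period T = 2π√(a³/μ) = 2π√(7316³/398600) = 6227.6 s = 103.79 min.
Node shift per orbit = (6227.6/86166) × 360° = 26.02°.
Equatorial spacing = 26.02 × 111.3 km/° = 2896 km.
At 31° latitude, spacing = 2896 × cos(31°) = 2483 km.

2480 km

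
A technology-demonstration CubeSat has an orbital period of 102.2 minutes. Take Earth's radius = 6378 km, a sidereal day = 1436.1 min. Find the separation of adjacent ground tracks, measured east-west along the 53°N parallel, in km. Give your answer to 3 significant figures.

T = 102.2 min = 6132.0 s.
Node shift per orbit = (6132.0/86166) × 360° = 25.62°.
Equatorial spacing = 25.62 × 111.3 km/° = 2852 km.
At 53° latitude, spacing = 2852 × cos(53°) = 1716 km.

1720 km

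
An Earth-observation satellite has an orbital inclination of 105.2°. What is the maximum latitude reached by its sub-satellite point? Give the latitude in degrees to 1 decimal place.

Retrograde orbit: the ground track reaches ±(180° − i) = ±(180 − 105.2) = ±74.8°.

74.8°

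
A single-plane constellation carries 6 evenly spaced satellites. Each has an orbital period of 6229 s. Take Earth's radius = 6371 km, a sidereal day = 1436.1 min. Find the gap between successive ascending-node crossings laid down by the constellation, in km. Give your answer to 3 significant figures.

482 km

Single-satellite node shift = (6229.0/86166) × 360° = 26.02°.
With 6 satellites evenly phased, successive equator crossings are 26.02/6 = 4.337° apart.
That is 4.337 × 111.2 = 482 km at the equator.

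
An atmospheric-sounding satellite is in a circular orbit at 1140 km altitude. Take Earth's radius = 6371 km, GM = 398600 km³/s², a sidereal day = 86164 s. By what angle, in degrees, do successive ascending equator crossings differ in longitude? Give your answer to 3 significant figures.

27.1°

Semi-major axis a = 6371 + 1140 = 7511 km. Period T = 2π√(a³/μ) = 2π√(7511³/398600) = 6478.3 s = 107.97 min.
During one orbit Earth rotates (6478.3 / 86164) × 360° = 27.07°.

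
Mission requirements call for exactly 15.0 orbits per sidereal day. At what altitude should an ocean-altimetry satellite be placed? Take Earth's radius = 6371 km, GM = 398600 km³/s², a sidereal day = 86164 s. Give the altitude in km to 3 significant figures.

561 km

Required period T = 86164 / 15.0 = 5744.3 s.
From T = 2π√(a³/μ): a = (μ T²/4π²)^(1/3) = (398600 × 5744.3² / 4π²)^(1/3) = 6932 km.
Altitude h = a − R = 6932 − 6371 = 561 km.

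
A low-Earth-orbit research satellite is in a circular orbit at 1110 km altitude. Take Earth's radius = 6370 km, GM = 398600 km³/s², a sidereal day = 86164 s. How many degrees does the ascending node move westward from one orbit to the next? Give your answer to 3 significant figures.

Semi-major axis a = 6370 + 1110 = 7480 km. Period T = 2π√(a³/μ) = 2π√(7480³/398600) = 6438.2 s = 107.30 min.
During one orbit Earth rotates (6438.2 / 86164) × 360° = 26.90°.

26.9°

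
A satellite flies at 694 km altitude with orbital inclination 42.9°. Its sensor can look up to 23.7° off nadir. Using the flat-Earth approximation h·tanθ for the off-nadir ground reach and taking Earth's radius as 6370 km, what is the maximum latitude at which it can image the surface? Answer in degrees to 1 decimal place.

For a prograde orbit the ground track reaches latitude ±i = ±42.9°.
Sensor half-swath on the ground ≈ 694·tan(23.7°) = 305 km = 2.74° of latitude.
Maximum observable latitude ≈ 42.9 + 2.74 = 45.6°.

45.6°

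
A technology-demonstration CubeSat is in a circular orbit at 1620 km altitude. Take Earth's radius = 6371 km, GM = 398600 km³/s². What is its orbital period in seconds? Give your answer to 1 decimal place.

Semi-major axis a = 6371 + 1620 = 7991 km. Period T = 2π√(a³/μ) = 2π√(7991³/398600) = 7109.1 s = 118.48 min.

7109.1 seconds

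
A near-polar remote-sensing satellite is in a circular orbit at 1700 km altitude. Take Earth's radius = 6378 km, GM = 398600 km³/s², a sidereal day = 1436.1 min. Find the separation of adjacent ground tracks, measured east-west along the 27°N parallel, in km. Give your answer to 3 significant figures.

2990 km

Semi-major axis a = 6378 + 1700 = 8078 km. Period T = 2π√(a³/μ) = 2π√(8078³/398600) = 7225.5 s = 120.42 min.
Node shift per orbit = (7225.5/86166) × 360° = 30.19°.
Equatorial spacing = 30.19 × 111.3 km/° = 3360 km.
At 27° latitude, spacing = 3360 × cos(27°) = 2994 km.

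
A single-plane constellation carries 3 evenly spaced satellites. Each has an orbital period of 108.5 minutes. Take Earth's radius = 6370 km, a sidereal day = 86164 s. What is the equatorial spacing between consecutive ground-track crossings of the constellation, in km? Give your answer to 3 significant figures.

T = 108.5 min = 6510.0 s.
Single-satellite node shift = (6510.0/86164) × 360° = 27.20°.
With 3 satellites evenly phased, successive equator crossings are 27.20/3 = 9.066° apart.
That is 9.066 × 111.2 = 1008 km at the equator.

1010 km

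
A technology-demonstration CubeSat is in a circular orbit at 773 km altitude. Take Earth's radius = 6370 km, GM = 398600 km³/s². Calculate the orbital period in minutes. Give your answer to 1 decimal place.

Semi-major axis a = 6370 + 773 = 7143 km. Period T = 2π√(a³/μ) = 2π√(7143³/398600) = 6008.0 s = 100.13 min.

100.1 min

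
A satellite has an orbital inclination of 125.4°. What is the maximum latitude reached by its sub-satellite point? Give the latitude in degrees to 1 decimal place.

Retrograde orbit: the ground track reaches ±(180° − i) = ±(180 − 125.4) = ±54.6°.

54.6°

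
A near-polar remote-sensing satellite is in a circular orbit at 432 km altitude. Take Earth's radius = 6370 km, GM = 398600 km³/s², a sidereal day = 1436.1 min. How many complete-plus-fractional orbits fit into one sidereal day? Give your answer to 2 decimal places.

15.43

Semi-major axis a = 6370 + 432 = 6802 km. Period T = 2π√(a³/μ) = 2π√(6802³/398600) = 5583.0 s = 93.05 min.
Orbits per sidereal day = 86166 / 5583.0 = 15.434.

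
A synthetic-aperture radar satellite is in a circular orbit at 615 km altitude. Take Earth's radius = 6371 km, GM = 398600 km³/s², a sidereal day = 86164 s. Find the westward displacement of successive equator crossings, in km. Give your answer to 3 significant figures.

2700 km

Semi-major axis a = 6371 + 615 = 6986 km. Period T = 2π√(a³/μ) = 2π√(6986³/398600) = 5811.0 s = 96.85 min.
During one orbit Earth rotates (5811.0 / 86164) × 360° = 24.28°.
At the equator that is 24.28° × (2π·6371/360) km/° = 24.28 × 111.2 = 2700 km.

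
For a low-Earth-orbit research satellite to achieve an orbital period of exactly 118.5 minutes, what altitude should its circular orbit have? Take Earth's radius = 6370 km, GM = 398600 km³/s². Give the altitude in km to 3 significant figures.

1620 km

T = 118.5 min = 7110.0 s.
From T = 2π√(a³/μ): a = (μ T²/4π²)^(1/3) = (398600 × 7110.0² / 4π²)^(1/3) = 7992 km.
Altitude h = a − R = 7992 − 6370 = 1622 km.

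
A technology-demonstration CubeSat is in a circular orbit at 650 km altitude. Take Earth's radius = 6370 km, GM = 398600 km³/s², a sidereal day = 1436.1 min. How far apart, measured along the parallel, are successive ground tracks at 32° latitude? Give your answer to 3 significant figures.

2310 km

Semi-major axis a = 6370 + 650 = 7020 km. Period T = 2π√(a³/μ) = 2π√(7020³/398600) = 5853.5 s = 97.56 min.
Node shift per orbit = (5853.5/86166) × 360° = 24.46°.
Equatorial spacing = 24.46 × 111.2 km/° = 2719 km.
At 32° latitude, spacing = 2719 × cos(32°) = 2306 km.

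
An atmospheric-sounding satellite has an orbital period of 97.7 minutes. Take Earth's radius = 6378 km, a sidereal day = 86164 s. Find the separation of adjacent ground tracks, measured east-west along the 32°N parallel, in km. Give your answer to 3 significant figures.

T = 97.7 min = 5862.0 s.
Node shift per orbit = (5862.0/86164) × 360° = 24.49°.
Equatorial spacing = 24.49 × 111.3 km/° = 2726 km.
At 32° latitude, spacing = 2726 × cos(32°) = 2312 km.

2310 km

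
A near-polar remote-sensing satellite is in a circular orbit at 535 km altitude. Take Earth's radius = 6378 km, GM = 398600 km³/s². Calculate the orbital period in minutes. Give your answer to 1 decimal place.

Semi-major axis a = 6378 + 535 = 6913 km. Period T = 2π√(a³/μ) = 2π√(6913³/398600) = 5720.2 s = 95.34 min.

95.3 min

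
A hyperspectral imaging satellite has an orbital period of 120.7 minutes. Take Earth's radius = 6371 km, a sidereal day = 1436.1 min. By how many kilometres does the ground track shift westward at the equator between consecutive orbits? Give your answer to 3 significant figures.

3360 km

T = 120.7 min = 7242.0 s.
During one orbit Earth rotates (7242.0 / 86166) × 360° = 30.26°.
At the equator that is 30.26° × (2π·6371/360) km/° = 30.26 × 111.2 = 3364 km.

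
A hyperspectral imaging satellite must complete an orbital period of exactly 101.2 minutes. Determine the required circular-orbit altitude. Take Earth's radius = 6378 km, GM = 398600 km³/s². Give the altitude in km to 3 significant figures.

816 km

T = 101.2 min = 6072.0 s.
From T = 2π√(a³/μ): a = (μ T²/4π²)^(1/3) = (398600 × 6072.0² / 4π²)^(1/3) = 7194 km.
Altitude h = a − R = 7194 − 6378 = 816 km.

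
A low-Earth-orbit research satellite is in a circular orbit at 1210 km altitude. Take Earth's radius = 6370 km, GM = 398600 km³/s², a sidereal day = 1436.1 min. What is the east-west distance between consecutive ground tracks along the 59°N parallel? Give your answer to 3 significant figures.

Semi-major axis a = 6370 + 1210 = 7580 km. Period T = 2π√(a³/μ) = 2π√(7580³/398600) = 6567.7 s = 109.46 min.
Node shift per orbit = (6567.7/86166) × 360° = 27.44°.
Equatorial spacing = 27.44 × 111.2 km/° = 3051 km.
At 59° latitude, spacing = 3051 × cos(59°) = 1571 km.

1570 km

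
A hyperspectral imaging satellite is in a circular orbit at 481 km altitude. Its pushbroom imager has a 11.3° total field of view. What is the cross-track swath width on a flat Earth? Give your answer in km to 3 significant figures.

95.2 km

Half-angle = 11.3°/2 = 5.65°.
Swath width ≈ 2h·tan(θ/2) = 2 × 481 × tan(5.65°) = 95.2 km.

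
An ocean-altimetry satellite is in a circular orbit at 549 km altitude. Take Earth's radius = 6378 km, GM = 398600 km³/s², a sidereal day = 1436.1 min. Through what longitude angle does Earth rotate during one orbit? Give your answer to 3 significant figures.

24.0°

Semi-major axis a = 6378 + 549 = 6927 km. Period T = 2π√(a³/μ) = 2π√(6927³/398600) = 5737.6 s = 95.63 min.
During one orbit Earth rotates (5737.6 / 86166) × 360° = 23.97°.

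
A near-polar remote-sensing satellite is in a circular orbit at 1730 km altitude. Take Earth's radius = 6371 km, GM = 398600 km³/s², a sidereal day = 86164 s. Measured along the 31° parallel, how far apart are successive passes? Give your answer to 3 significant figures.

2890 km

Semi-major axis a = 6371 + 1730 = 8101 km. Period T = 2π√(a³/μ) = 2π√(8101³/398600) = 7256.4 s = 120.94 min.
Node shift per orbit = (7256.4/86164) × 360° = 30.32°.
Equatorial spacing = 30.32 × 111.2 km/° = 3371 km.
At 31° latitude, spacing = 3371 × cos(31°) = 2890 km.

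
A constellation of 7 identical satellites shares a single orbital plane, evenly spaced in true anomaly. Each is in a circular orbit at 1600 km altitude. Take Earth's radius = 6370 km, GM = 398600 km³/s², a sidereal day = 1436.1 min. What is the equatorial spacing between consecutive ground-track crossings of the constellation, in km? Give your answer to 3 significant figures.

470 km

Semi-major axis a = 6370 + 1600 = 7970 km. Period T = 2π√(a³/μ) = 2π√(7970³/398600) = 7081.1 s = 118.02 min.
Single-satellite node shift = (7081.1/86166) × 360° = 29.58°.
With 7 satellites evenly phased, successive equator crossings are 29.58/7 = 4.226° apart.
That is 4.226 × 111.2 = 470 km at the equator.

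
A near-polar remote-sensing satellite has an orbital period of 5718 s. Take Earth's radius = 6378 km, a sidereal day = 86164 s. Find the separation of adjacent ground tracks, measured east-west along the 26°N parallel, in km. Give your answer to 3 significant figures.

Node shift per orbit = (5718.0/86164) × 360° = 23.89°.
Equatorial spacing = 23.89 × 111.3 km/° = 2659 km.
At 26° latitude, spacing = 2659 × cos(26°) = 2390 km.

2390 km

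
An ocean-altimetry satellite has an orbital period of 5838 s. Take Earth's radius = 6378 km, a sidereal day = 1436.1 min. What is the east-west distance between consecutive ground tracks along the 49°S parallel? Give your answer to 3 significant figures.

Node shift per orbit = (5838.0/86166) × 360° = 24.39°.
Equatorial spacing = 24.39 × 111.3 km/° = 2715 km.
At 49° latitude, spacing = 2715 × cos(49°) = 1781 km.

1780 km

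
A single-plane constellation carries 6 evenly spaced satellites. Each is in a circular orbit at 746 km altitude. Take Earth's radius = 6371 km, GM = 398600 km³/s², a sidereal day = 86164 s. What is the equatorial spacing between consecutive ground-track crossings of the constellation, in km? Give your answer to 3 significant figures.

Semi-major axis a = 6371 + 746 = 7117 km. Period T = 2π√(a³/μ) = 2π√(7117³/398600) = 5975.3 s = 99.59 min.
Single-satellite node shift = (5975.3/86164) × 360° = 24.97°.
With 6 satellites evenly phased, successive equator crossings are 24.97/6 = 4.161° apart.
That is 4.161 × 111.2 = 463 km at the equator.

463 km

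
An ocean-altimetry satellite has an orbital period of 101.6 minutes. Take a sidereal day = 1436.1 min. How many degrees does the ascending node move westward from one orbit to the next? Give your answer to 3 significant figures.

T = 101.6 min = 6096.0 s.
During one orbit Earth rotates (6096.0 / 86166) × 360° = 25.47°.

25.5°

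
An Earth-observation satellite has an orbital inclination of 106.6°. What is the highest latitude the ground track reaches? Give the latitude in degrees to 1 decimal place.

Retrograde orbit: the ground track reaches ±(180° − i) = ±(180 − 106.6) = ±73.4°.

73.4°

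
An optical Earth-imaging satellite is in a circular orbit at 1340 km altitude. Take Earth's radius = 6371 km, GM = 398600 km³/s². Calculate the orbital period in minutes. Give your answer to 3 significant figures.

Semi-major axis a = 6371 + 1340 = 7711 km. Period T = 2π√(a³/μ) = 2π√(7711³/398600) = 6738.7 s = 112.31 min.

112 min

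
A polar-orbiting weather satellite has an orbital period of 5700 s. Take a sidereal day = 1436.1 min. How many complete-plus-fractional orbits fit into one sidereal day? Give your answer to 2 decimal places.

Orbits per sidereal day = 86166 / 5700.0 = 15.117.

15.12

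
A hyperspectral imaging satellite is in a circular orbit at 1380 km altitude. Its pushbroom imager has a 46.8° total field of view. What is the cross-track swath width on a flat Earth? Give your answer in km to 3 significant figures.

1190 km

Half-angle = 46.8°/2 = 23.4°.
Swath width ≈ 2h·tan(θ/2) = 2 × 1380 × tan(23.4°) = 1194.4 km.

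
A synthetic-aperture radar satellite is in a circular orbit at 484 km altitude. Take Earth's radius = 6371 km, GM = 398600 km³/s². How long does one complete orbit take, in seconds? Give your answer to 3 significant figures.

Semi-major axis a = 6371 + 484 = 6855 km. Period T = 2π√(a³/μ) = 2π√(6855³/398600) = 5648.4 s = 94.14 min.

5650 seconds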